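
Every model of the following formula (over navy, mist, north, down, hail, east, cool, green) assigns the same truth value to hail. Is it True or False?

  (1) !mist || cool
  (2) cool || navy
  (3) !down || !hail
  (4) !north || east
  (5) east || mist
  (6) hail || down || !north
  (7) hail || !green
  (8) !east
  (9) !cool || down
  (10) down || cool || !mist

False

Suppose hail = true.
Unit clause (!down) forces down = false.
Unit clause (!east) forces east = false.
Unit clause (!north) forces north = false.
Unit clause (mist) forces mist = true.
Unit clause (cool) forces cool = true.
But (!cool) is also a unit clause — contradiction.
So every satisfying assignment has hail = False.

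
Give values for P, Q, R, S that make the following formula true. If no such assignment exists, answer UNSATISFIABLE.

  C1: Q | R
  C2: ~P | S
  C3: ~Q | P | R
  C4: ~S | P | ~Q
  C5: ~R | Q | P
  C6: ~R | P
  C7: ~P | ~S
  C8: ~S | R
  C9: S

Unit clause (S) forces S = 1.
Unit clause (~P) forces P = 0.
Unit clause (~Q) forces Q = 0.
Unit clause (R) forces R = 1.
Now (~R) is unsatisfied and unit — conflict.

UNSATISFIABLE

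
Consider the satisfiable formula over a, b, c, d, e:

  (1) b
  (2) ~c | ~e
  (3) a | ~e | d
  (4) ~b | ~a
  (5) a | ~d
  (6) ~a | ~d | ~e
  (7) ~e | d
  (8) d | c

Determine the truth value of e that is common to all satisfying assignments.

Suppose e = 1.
Unit clause (b) forces b = 1.
Unit clause (~c) forces c = 0.
Unit clause (~a) forces a = 0.
Unit clause (d) forces d = 1.
But (~d) is also a unit clause — contradiction.
So every satisfying assignment has e = False.

False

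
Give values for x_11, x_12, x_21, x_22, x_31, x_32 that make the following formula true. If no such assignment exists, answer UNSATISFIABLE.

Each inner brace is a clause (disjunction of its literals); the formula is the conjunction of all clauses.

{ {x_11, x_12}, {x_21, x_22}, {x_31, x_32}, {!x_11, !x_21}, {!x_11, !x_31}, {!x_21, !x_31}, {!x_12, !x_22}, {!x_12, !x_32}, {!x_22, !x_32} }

UNSATISFIABLE

Try x_11 = true.
Unit clause (!x_21) forces x_21 = false.
Unit clause (x_22) forces x_22 = true.
Unit clause (!x_31) forces x_31 = false.
Unit clause (x_32) forces x_32 = true.
But (!x_32) is also a unit clause — contradiction.
That branch fails; take x_11 = false instead.
Unit clause (x_12) forces x_12 = true.
Unit clause (!x_22) forces x_22 = false.
Unit clause (x_21) forces x_21 = true.
Unit clause (!x_31) forces x_31 = false.
Unit clause (x_32) forces x_32 = true.
But (!x_32) is also a unit clause — contradiction.
Neither x_11 = true nor x_11 = false works.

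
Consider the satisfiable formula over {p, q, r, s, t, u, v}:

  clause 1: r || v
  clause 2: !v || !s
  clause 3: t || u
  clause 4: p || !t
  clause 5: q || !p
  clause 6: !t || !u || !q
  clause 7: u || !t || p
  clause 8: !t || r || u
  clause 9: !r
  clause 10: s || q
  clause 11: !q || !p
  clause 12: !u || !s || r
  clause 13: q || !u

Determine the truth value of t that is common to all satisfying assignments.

False

Suppose t = true.
Unit clause (p) forces p = true.
Unit clause (q) forces q = true.
That conflicts with the unit clause (!q).
So every satisfying assignment has t = False.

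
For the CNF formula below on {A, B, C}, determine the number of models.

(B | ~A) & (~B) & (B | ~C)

There are 2^3 = 8 truth assignments over (A, B, C).
Check each against the 3 clauses (columns in the order A, B, C):
  F F F  ✓ satisfies all
  F F T  ✗ fails (B | ~C)
  F T F  ✗ fails (~B)
  F T T  ✗ fails (~B)
  T F F  ✗ fails (B | ~A)
  T F T  ✗ fails (B | ~A)
  T T F  ✗ fails (~B)
  T T T  ✗ fails (~B)
1 of the 8 rows is a model.

1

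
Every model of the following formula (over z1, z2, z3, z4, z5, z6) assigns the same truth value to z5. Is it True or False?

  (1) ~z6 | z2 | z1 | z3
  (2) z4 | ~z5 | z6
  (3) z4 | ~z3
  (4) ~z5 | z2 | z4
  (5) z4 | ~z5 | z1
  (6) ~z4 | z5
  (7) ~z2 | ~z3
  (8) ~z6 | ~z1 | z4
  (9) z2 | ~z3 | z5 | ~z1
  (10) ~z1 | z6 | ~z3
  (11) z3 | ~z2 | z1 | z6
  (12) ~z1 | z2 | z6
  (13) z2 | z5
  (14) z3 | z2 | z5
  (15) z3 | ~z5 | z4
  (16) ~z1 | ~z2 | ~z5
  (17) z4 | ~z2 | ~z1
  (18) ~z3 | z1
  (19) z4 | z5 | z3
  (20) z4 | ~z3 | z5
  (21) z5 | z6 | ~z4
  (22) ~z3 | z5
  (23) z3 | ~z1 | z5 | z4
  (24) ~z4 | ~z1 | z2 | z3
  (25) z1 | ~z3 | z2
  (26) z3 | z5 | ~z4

True

Suppose z5 = 0.
(~z4) alone gives z4 = 0.
(~z3) alone gives z3 = 0.
But (z3) is also a unit clause — contradiction.
So every satisfying assignment has z5 = True.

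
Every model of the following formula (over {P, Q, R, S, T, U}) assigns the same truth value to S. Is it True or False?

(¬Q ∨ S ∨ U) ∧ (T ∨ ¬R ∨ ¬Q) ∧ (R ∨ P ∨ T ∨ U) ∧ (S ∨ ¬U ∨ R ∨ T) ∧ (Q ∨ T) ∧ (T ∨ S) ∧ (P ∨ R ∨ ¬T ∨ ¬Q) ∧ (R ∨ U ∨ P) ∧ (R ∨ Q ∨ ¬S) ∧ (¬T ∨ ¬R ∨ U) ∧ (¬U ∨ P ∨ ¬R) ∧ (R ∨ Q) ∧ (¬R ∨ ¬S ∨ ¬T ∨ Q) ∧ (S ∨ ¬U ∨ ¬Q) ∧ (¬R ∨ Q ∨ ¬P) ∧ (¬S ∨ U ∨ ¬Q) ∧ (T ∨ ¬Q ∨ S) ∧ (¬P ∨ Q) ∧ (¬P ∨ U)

Suppose S = False.
Unit clause (T) forces T = True.
Branch on Q: set Q = False.
Unit clause (R) forces R = True.
Unit clause (U) forces U = True.
Unit clause (P) forces P = True.
But (¬P) is also a unit clause — contradiction.
Backtrack on Q: now try Q = True.
Unit clause (U) forces U = True.
But (¬U) is also a unit clause — contradiction.
Neither Q = True nor Q = False works.
So every satisfying assignment has S = True.

True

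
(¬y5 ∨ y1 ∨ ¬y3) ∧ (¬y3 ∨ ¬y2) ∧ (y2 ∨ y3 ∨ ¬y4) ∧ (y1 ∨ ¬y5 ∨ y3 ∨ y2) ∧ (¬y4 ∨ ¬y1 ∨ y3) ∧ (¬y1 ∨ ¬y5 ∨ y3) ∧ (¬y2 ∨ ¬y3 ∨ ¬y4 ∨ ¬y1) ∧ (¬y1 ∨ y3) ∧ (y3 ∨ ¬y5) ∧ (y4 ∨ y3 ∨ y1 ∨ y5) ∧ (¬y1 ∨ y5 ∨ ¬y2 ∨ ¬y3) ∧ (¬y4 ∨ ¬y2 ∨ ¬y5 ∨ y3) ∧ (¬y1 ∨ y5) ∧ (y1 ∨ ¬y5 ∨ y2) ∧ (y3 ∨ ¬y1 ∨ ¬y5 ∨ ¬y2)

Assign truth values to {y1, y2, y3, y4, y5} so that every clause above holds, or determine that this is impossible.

Suppose y3 = True.
(¬y2) alone gives y2 = False.
Suppose y5 = True.
(y1) alone gives y1 = True.
No clause remains; y4 is free.

y1 ↦ True, y2 ↦ False, y3 ↦ True, y4 ↦ True, y5 ↦ True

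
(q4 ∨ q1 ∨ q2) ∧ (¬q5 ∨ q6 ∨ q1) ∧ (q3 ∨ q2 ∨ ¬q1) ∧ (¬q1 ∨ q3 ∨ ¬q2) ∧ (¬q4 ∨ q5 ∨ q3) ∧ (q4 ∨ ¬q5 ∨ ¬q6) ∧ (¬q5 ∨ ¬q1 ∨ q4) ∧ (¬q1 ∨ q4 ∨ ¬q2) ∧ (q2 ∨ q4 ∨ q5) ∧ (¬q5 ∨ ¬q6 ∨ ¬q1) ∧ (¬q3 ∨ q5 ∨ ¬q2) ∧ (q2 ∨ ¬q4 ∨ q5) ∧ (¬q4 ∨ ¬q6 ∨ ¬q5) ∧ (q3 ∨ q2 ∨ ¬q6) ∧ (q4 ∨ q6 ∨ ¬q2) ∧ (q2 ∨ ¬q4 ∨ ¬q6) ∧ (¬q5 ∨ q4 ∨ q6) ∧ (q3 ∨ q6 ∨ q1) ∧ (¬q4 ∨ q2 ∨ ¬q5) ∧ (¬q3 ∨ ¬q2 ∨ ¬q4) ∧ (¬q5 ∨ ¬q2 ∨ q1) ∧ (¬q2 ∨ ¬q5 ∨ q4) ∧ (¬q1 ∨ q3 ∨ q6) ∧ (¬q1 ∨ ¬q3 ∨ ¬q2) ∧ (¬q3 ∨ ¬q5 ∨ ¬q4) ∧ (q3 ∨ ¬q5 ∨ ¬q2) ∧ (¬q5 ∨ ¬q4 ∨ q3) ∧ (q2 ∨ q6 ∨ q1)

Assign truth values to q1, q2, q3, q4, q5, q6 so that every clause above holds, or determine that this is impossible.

Suppose q4 = False.
Suppose q1 = False.
From the singleton clause (q2), q2 = True.
From the singleton clause (q6), q6 = True.
From the singleton clause (¬q5), q5 = False.
From the singleton clause (¬q3), q3 = False.
All clauses are satisfied.

q1=False, q2=True, q3=False, q4=False, q5=False, q6=True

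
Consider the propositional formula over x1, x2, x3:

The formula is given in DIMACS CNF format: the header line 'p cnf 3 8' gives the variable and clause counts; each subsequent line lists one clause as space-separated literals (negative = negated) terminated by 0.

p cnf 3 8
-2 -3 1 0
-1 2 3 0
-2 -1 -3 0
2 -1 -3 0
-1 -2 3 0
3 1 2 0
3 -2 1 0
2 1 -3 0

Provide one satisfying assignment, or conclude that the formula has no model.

UNSATISFIABLE

Suppose x2 = False.
Suppose x1 = False.
The clause (x3) is unit, so x3 = True.
That conflicts with the unit clause (¬x3).
Undo x1 and try x1 = True.
The clause (x3) is unit, so x3 = True.
That conflicts with the unit clause (¬x3).
Either choice for x1 ends in contradiction.
Undo x2 and try x2 = True.
Suppose x3 = False.
The clause (¬x1) is unit, so x1 = False.
That conflicts with the unit clause (x1).
Undo x3 and try x3 = True.
The clause (x1) is unit, so x1 = True.
That conflicts with the unit clause (¬x1).
Either choice for x3 ends in contradiction.
Either choice for x2 ends in contradiction.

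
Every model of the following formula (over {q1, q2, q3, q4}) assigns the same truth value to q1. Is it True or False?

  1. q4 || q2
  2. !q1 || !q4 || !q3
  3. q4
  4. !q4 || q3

False

Suppose q1 = true.
Unit clause (q4) forces q4 = true.
Unit clause (!q3) forces q3 = false.
That conflicts with the unit clause (q3).
So every satisfying assignment has q1 = False.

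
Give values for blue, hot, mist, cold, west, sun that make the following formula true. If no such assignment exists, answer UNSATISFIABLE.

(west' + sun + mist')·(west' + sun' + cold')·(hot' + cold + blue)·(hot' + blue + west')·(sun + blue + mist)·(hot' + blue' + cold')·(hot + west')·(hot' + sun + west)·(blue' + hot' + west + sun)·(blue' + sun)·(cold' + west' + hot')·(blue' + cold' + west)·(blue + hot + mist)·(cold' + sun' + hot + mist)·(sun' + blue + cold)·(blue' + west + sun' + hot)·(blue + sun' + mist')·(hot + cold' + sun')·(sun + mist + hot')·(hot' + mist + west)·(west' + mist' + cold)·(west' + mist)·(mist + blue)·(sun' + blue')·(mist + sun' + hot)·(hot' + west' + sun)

blue=0; hot=0; mist=1; cold=0; west=0; sun=0

Try hot = 0.
From the singleton clause (west'), west = 0.
Try blue = 0.
From the singleton clause (mist), mist = 1.
From the singleton clause (sun'), sun = 0.
No clause remains; cold is free.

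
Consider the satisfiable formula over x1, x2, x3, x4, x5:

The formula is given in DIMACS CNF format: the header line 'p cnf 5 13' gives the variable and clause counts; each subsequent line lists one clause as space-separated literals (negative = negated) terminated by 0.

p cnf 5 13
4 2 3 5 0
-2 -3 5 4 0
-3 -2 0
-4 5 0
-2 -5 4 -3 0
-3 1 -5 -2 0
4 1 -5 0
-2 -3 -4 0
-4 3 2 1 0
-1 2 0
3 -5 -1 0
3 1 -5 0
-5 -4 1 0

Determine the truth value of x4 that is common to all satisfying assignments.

False

Suppose x4 = True.
The clause (x5) is unit, so x5 = True.
The clause (x1) is unit, so x1 = True.
The clause (x2) is unit, so x2 = True.
The clause (¬x3) is unit, so x3 = False.
But (x3) is also a unit clause — contradiction.
So every satisfying assignment has x4 = False.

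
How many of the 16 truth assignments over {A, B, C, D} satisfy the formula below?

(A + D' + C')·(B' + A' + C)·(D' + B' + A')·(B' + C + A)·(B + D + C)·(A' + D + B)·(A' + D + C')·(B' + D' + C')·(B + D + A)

4

There are 2^4 = 16 truth assignments over (A, B, C, D).
Check each against the 9 clauses (columns in the order A, B, C, D):
  F F F F  ✗ fails (B + D + C)
  F F F T  ✓ satisfies all
  F F T F  ✗ fails (B + D + A)
  F F T T  ✗ fails (A + D' + C')
  F T F F  ✗ fails (B' + C + A)
  F T F T  ✗ fails (B' + C + A)
  F T T F  ✓ satisfies all
  F T T T  ✗ fails (A + D' + C')
  T F F F  ✗ fails (B + D + C)
  T F F T  ✓ satisfies all
  T F T F  ✗ fails (A' + D + B)
  T F T T  ✓ satisfies all
  T T F F  ✗ fails (B' + A' + C)
  T T F T  ✗ fails (B' + A' + C)
  T T T F  ✗ fails (A' + D + C')
  T T T T  ✗ fails (D' + B' + A')
4 of the 16 rows are models.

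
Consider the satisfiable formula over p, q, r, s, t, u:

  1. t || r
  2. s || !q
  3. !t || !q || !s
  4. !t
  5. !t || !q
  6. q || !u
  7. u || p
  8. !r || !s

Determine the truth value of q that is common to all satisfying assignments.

Suppose q = true.
Unit clause (s) forces s = true.
Unit clause (!t) forces t = false.
Unit clause (r) forces r = true.
Now (!r) is unsatisfied and unit — conflict.
So every satisfying assignment has q = False.

False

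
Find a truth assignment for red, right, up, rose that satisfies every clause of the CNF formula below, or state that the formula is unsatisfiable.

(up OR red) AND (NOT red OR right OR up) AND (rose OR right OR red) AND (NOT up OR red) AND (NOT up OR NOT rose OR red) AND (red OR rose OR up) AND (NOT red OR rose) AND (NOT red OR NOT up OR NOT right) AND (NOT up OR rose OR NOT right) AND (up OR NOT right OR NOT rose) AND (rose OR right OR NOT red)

Branch on up: set up = true.
From the singleton clause (red), red = true.
From the singleton clause (rose), rose = true.
From the singleton clause (NOT right), right = false.
All clauses are satisfied.

red ↦ true; right ↦ false; up ↦ true; rose ↦ true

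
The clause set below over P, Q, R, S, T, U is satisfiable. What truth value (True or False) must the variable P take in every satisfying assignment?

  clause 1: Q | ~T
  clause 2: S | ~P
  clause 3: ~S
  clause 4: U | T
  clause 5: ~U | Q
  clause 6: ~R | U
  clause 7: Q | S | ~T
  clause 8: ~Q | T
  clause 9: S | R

False

Suppose P = 1.
From the singleton clause (S), S = 1.
But (~S) is also a unit clause — contradiction.
So every satisfying assignment has P = False.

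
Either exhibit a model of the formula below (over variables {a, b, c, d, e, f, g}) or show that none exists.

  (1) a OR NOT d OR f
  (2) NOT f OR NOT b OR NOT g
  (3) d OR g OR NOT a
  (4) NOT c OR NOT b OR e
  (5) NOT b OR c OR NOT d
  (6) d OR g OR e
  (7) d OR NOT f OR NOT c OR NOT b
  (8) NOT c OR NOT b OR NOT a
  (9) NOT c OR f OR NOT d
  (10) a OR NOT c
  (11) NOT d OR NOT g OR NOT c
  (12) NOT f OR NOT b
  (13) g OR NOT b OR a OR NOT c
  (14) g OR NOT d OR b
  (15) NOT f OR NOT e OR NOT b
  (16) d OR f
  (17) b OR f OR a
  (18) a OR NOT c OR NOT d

Suppose a = false.
Unit clause (NOT c) forces c = false.
Suppose d = true.
Unit clause (f) forces f = true.
Unit clause (NOT b) forces b = false.
Unit clause (g) forces g = true.
No clause remains; e is free.

a=false,  b=false,  c=false,  d=true,  e=false,  f=true,  g=true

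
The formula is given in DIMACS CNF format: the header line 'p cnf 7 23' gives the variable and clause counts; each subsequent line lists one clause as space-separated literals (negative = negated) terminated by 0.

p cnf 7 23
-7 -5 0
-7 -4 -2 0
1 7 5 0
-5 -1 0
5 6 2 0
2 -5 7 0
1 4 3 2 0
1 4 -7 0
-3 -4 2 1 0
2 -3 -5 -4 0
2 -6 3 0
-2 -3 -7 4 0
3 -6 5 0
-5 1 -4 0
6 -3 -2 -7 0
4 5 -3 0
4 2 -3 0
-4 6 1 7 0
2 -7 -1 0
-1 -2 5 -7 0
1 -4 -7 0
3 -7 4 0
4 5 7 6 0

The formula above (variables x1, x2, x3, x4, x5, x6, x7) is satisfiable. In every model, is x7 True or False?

False

Suppose x7 = True.
Unit clause (¬x5) forces x5 = False.
Case x4 = False:
Unit clause (x1) forces x1 = True.
Unit clause (¬x3) forces x3 = False.
But (x3) is also a unit clause — contradiction.
Backtrack on x4: now try x4 = True.
Unit clause (¬x2) forces x2 = False.
Unit clause (x6) forces x6 = True.
Unit clause (x3) forces x3 = True.
Unit clause (x1) forces x1 = True.
But (¬x1) is also a unit clause — contradiction.
Neither x4 = True nor x4 = False works.
So every satisfying assignment has x7 = False.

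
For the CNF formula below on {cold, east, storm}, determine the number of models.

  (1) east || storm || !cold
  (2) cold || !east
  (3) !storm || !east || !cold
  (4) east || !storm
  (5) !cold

1

There are 2^3 = 8 truth assignments over (cold, east, storm).
Check each against the 5 clauses (columns in the order cold, east, storm):
  F F F  ✓ satisfies all
  F F T  ✗ fails (east || !storm)
  F T F  ✗ fails (cold || !east)
  F T T  ✗ fails (cold || !east)
  T F F  ✗ fails (east || storm || !cold)
  T F T  ✗ fails (east || !storm)
  T T F  ✗ fails (!cold)
  T T T  ✗ fails (!storm || !east || !cold)
1 of the 8 rows is a model.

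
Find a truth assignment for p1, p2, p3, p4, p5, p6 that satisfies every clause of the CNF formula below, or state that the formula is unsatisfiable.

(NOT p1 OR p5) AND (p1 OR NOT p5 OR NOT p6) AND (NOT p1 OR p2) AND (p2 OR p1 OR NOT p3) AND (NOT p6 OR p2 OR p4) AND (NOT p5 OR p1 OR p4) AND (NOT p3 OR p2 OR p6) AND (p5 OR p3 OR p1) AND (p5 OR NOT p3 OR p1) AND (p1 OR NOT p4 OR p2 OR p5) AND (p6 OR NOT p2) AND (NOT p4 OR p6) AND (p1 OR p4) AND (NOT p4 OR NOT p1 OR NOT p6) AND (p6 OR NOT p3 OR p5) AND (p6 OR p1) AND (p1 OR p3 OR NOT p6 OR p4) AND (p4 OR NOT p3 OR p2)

p1 ↦ true,  p2 ↦ true,  p3 ↦ true,  p4 ↦ false,  p5 ↦ true,  p6 ↦ true

Case p1 = true:
The clause (p5) is unit, so p5 = true.
The clause (p2) is unit, so p2 = true.
The clause (p6) is unit, so p6 = true.
The clause (NOT p4) is unit, so p4 = false.
Every clause is now satisfied; p3 is unconstrained.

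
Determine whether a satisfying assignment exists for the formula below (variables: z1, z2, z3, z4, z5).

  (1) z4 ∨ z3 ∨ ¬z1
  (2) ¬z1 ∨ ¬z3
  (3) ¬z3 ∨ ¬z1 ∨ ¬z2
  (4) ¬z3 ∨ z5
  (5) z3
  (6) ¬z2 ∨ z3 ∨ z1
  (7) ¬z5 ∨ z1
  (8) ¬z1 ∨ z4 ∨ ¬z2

No, unsatisfiable

(z3) alone gives z3 = True.
(¬z1) alone gives z1 = False.
(z5) alone gives z5 = True.
Now (¬z5) is unsatisfied and unit — conflict.
No assignment satisfies every clause.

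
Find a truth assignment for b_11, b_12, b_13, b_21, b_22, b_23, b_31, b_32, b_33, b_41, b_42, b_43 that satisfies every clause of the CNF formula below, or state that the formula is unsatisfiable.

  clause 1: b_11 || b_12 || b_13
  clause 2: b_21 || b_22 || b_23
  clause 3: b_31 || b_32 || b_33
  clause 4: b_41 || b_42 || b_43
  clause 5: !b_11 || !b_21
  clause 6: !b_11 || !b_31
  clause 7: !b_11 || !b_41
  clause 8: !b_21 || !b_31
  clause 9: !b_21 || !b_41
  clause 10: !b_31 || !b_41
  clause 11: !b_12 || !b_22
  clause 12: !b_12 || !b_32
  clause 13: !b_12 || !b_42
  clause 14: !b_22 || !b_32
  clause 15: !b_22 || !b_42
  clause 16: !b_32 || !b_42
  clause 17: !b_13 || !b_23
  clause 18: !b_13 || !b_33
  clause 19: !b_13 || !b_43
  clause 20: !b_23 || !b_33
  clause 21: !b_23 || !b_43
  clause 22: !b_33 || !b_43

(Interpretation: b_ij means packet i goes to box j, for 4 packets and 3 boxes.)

UNSATISFIABLE

Try b_11 = false.
Try b_12 = true.
Unit clause (!b_22) forces b_22 = false.
Unit clause (!b_32) forces b_32 = false.
Unit clause (!b_42) forces b_42 = false.
Try b_21 = true.
Unit clause (!b_31) forces b_31 = false.
Unit clause (b_33) forces b_33 = true.
Unit clause (!b_41) forces b_41 = false.
Unit clause (b_43) forces b_43 = true.
That conflicts with the unit clause (!b_43).
Undo b_21 and try b_21 = false.
Unit clause (b_23) forces b_23 = true.
Unit clause (!b_13) forces b_13 = false.
Unit clause (!b_33) forces b_33 = false.
Unit clause (b_31) forces b_31 = true.
Unit clause (!b_41) forces b_41 = false.
Unit clause (b_43) forces b_43 = true.
That conflicts with the unit clause (!b_43).
Neither b_21 = true nor b_21 = false works.
Undo b_12 and try b_12 = false.
Unit clause (b_13) forces b_13 = true.
Unit clause (!b_23) forces b_23 = false.
Unit clause (!b_33) forces b_33 = false.
Unit clause (!b_43) forces b_43 = false.
Try b_21 = true.
Unit clause (!b_31) forces b_31 = false.
Unit clause (b_32) forces b_32 = true.
Unit clause (!b_41) forces b_41 = false.
Unit clause (b_42) forces b_42 = true.
That conflicts with the unit clause (!b_42).
Undo b_21 and try b_21 = false.
Unit clause (b_22) forces b_22 = true.
Unit clause (!b_32) forces b_32 = false.
Unit clause (b_31) forces b_31 = true.
Unit clause (!b_41) forces b_41 = false.
Unit clause (b_42) forces b_42 = true.
That conflicts with the unit clause (!b_42).
Neither b_21 = true nor b_21 = false works.
Neither b_12 = true nor b_12 = false works.
Undo b_11 and try b_11 = true.
Unit clause (!b_21) forces b_21 = false.
Unit clause (!b_31) forces b_31 = false.
Unit clause (!b_41) forces b_41 = false.
Try b_22 = true.
Unit clause (!b_12) forces b_12 = false.
Unit clause (!b_32) forces b_32 = false.
Unit clause (b_33) forces b_33 = true.
Unit clause (!b_42) forces b_42 = false.
Unit clause (b_43) forces b_43 = true.
That conflicts with the unit clause (!b_43).
Undo b_22 and try b_22 = false.
Unit clause (b_23) forces b_23 = true.
Unit clause (!b_13) forces b_13 = false.
Unit clause (!b_33) forces b_33 = false.
Unit clause (b_32) forces b_32 = true.
Unit clause (!b_12) forces b_12 = false.
Unit clause (!b_42) forces b_42 = false.
Unit clause (b_43) forces b_43 = true.
That conflicts with the unit clause (!b_43).
Neither b_22 = true nor b_22 = false works.
Neither b_11 = true nor b_11 = false works.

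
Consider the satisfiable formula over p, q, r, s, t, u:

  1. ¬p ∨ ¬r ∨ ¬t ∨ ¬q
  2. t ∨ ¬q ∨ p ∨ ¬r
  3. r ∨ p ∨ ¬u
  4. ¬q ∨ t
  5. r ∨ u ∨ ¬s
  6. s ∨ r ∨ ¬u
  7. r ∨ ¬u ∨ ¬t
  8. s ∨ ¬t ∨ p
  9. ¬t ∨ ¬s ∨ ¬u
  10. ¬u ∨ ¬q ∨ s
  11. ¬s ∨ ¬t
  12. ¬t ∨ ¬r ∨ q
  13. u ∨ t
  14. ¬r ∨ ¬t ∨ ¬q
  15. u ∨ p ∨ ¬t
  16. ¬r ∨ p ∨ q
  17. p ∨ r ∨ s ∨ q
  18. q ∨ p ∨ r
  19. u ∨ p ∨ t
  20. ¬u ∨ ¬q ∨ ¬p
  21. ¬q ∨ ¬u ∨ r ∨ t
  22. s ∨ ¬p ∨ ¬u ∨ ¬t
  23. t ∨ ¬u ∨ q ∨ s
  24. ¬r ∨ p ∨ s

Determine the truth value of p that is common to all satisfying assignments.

True

Suppose p = False.
Branch on r: set r = True.
From the singleton clause (q), q = True.
From the singleton clause (t), t = True.
That conflicts with the unit clause (¬t).
So r must be the other value — set r = False.
From the singleton clause (¬u), u = False.
From the singleton clause (¬s), s = False.
From the singleton clause (¬t), t = False.
That conflicts with the unit clause (t).
Neither r = True nor r = False works.
So every satisfying assignment has p = True.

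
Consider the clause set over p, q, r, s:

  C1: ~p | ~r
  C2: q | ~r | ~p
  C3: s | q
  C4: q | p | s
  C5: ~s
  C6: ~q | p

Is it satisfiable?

Unit clause (~s) forces s = 0.
Unit clause (q) forces q = 1.
Unit clause (p) forces p = 1.
Unit clause (~r) forces r = 0.
This assignment satisfies each clause.
A satisfying assignment: p: 1; q: 1; r: 0; s: 0.

Yes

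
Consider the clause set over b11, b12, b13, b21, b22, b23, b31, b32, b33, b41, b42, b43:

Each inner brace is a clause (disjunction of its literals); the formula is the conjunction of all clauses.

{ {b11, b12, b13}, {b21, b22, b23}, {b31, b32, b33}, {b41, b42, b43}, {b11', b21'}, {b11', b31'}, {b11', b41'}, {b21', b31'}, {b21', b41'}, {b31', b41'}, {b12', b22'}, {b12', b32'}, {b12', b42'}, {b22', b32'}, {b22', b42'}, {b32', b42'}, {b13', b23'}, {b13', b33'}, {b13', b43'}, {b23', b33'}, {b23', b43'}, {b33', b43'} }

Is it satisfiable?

No

Suppose b11 = 0.
Suppose b12 = 1.
From the singleton clause (b22'), b22 = 0.
From the singleton clause (b32'), b32 = 0.
From the singleton clause (b42'), b42 = 0.
Suppose b21 = 1.
From the singleton clause (b31'), b31 = 0.
From the singleton clause (b33), b33 = 1.
From the singleton clause (b41'), b41 = 0.
From the singleton clause (b43), b43 = 1.
Now (b43') is unsatisfied and unit — conflict.
So b21 must be the other value — set b21 = 0.
From the singleton clause (b23), b23 = 1.
From the singleton clause (b13'), b13 = 0.
From the singleton clause (b33'), b33 = 0.
From the singleton clause (b31), b31 = 1.
From the singleton clause (b41'), b41 = 0.
From the singleton clause (b43), b43 = 1.
Now (b43') is unsatisfied and unit — conflict.
Either choice for b21 ends in contradiction.
So b12 must be the other value — set b12 = 0.
From the singleton clause (b13), b13 = 1.
From the singleton clause (b23'), b23 = 0.
From the singleton clause (b33'), b33 = 0.
From the singleton clause (b43'), b43 = 0.
Suppose b21 = 1.
From the singleton clause (b31'), b31 = 0.
From the singleton clause (b32), b32 = 1.
From the singleton clause (b41'), b41 = 0.
From the singleton clause (b42), b42 = 1.
Now (b42') is unsatisfied and unit — conflict.
So b21 must be the other value — set b21 = 0.
From the singleton clause (b22), b22 = 1.
From the singleton clause (b32'), b32 = 0.
From the singleton clause (b31), b31 = 1.
From the singleton clause (b41'), b41 = 0.
From the singleton clause (b42), b42 = 1.
Now (b42') is unsatisfied and unit — conflict.
Either choice for b21 ends in contradiction.
Either choice for b12 ends in contradiction.
So b11 must be the other value — set b11 = 1.
From the singleton clause (b21'), b21 = 0.
From the singleton clause (b31'), b31 = 0.
From the singleton clause (b41'), b41 = 0.
Suppose b22 = 1.
From the singleton clause (b12'), b12 = 0.
From the singleton clause (b32'), b32 = 0.
From the singleton clause (b33), b33 = 1.
From the singleton clause (b42'), b42 = 0.
From the singleton clause (b43), b43 = 1.
Now (b43') is unsatisfied and unit — conflict.
So b22 must be the other value — set b22 = 0.
From the singleton clause (b23), b23 = 1.
From the singleton clause (b13'), b13 = 0.
From the singleton clause (b33'), b33 = 0.
From the singleton clause (b32), b32 = 1.
From the singleton clause (b12'), b12 = 0.
From the singleton clause (b42'), b42 = 0.
From the singleton clause (b43), b43 = 1.
Now (b43') is unsatisfied and unit — conflict.
Either choice for b22 ends in contradiction.
Either choice for b11 ends in contradiction.
No assignment satisfies every clause.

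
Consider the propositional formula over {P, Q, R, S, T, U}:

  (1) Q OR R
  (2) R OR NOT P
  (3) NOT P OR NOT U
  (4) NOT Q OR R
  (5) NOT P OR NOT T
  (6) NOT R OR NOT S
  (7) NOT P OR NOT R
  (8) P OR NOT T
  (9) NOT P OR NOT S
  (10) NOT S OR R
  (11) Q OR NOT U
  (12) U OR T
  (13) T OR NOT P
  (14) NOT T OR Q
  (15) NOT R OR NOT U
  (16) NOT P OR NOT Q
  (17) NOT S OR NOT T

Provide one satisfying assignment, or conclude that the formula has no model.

UNSATISFIABLE

Try Q = true.
Unit clause (R) forces R = true.
Unit clause (NOT S) forces S = false.
Unit clause (NOT P) forces P = false.
Unit clause (NOT T) forces T = false.
Unit clause (U) forces U = true.
But (NOT U) is also a unit clause — contradiction.
Undo Q and try Q = false.
Unit clause (R) forces R = true.
Unit clause (NOT S) forces S = false.
Unit clause (NOT P) forces P = false.
Unit clause (NOT T) forces T = false.
Unit clause (NOT U) forces U = false.
But (U) is also a unit clause — contradiction.
Both values of Q lead to a conflict.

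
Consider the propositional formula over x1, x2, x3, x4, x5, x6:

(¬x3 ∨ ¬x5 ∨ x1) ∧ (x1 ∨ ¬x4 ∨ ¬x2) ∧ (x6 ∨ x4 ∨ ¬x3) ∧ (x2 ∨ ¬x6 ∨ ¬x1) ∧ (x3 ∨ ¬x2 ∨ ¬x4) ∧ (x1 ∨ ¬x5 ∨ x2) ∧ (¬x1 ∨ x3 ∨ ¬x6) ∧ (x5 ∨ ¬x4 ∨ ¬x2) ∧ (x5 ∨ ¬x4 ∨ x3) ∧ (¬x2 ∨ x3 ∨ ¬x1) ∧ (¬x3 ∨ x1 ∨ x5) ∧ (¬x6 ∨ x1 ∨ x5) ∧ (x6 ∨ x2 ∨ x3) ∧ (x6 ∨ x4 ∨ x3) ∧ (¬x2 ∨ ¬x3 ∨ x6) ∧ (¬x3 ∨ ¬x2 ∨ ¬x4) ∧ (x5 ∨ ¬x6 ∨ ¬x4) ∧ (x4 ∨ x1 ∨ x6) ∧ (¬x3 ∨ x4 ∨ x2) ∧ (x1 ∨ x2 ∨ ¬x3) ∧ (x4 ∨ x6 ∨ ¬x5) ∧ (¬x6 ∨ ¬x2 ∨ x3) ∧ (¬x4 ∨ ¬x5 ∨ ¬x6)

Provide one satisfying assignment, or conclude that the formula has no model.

Branch on x3: set x3 = True.
Branch on x5: set x5 = False.
From the singleton clause (x1), x1 = True.
Branch on x6: set x6 = True.
From the singleton clause (x2), x2 = True.
From the singleton clause (¬x4), x4 = False.
This assignment satisfies each clause.

x1 ↦ True, x2 ↦ True, x3 ↦ True, x4 ↦ False, x5 ↦ False, x6 ↦ True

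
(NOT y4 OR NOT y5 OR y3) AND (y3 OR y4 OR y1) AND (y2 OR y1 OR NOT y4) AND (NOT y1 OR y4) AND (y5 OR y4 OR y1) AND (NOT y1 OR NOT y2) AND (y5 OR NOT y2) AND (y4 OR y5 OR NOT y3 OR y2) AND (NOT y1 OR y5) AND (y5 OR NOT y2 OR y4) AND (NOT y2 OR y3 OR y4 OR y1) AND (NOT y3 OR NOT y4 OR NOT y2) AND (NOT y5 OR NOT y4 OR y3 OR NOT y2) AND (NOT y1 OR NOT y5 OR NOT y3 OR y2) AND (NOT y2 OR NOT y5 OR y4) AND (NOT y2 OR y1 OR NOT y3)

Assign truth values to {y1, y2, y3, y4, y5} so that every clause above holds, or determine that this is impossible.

y1 ↦ false,  y2 ↦ false,  y3 ↦ true,  y4 ↦ false,  y5 ↦ true

Case y1 = false:
Case y3 = true:
The clause (NOT y2) is unit, so y2 = false.
The clause (NOT y4) is unit, so y4 = false.
The clause (y5) is unit, so y5 = true.
All clauses are satisfied.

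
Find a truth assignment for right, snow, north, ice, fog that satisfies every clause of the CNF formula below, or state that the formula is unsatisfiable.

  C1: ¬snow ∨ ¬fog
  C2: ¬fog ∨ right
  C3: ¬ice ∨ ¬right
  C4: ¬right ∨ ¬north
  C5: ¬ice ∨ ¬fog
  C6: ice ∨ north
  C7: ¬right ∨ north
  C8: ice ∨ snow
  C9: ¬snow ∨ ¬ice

Try snow = True.
From the singleton clause (¬fog), fog = False.
From the singleton clause (¬ice), ice = False.
From the singleton clause (north), north = True.
From the singleton clause (¬right), right = False.
Every clause now holds.

right: False, snow: True, north: True, ice: False, fog: False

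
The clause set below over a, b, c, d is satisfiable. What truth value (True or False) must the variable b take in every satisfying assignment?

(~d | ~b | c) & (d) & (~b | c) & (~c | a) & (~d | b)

True

Suppose b = 0.
Unit clause (d) forces d = 1.
Now (~d) is unsatisfied and unit — conflict.
So every satisfying assignment has b = True.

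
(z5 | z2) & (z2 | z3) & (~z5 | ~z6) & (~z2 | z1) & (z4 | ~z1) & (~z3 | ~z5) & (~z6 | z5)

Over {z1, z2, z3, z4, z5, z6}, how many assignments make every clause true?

There are 2^6 = 64 truth assignments over (z1, z2, z3, z4, z5, z6).
Split on z1. With z1 = 1, the clauses containing z1 are satisfied and ~z1 drops from the rest; 3 of the 2^5 = 32 assignments to the other variables satisfy what remains.
With z1 = 0, by the same count on the reduced clause set, 0 assignments work.
Total: 3 + 0 = 3.

3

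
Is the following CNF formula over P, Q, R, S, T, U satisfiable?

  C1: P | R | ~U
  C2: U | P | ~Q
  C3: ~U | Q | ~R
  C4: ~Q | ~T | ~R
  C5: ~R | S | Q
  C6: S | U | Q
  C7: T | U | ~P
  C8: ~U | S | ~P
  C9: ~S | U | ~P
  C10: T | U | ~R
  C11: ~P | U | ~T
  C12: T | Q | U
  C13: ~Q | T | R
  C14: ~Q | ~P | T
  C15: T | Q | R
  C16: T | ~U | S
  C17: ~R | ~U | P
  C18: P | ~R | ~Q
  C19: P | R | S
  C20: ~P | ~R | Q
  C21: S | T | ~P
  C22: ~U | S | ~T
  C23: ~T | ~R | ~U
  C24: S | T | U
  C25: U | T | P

Satisfiable

Branch on P: set P = 1.
Branch on T: set T = 1.
The clause (U) is unit, so U = 1.
The clause (S) is unit, so S = 1.
The clause (~R) is unit, so R = 0.
No clause remains; Q is free.
A satisfying assignment: P ↦ 1,  Q ↦ 1,  R ↦ 0,  S ↦ 1,  T ↦ 1,  U ↦ 1.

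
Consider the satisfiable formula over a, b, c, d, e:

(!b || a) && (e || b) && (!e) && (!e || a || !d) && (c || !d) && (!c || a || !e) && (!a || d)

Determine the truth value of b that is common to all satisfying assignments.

True

Suppose b = false.
Unit clause (e) forces e = true.
But (!e) is also a unit clause — contradiction.
So every satisfying assignment has b = True.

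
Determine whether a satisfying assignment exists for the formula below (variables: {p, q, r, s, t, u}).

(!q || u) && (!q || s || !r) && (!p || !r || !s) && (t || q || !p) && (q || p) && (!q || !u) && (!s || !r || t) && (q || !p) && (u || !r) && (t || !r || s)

Try q = false.
(p) alone gives p = true.
But (!p) is also a unit clause — contradiction.
That branch fails; take q = true instead.
(u) alone gives u = true.
But (!u) is also a unit clause — contradiction.
Neither q = true nor q = false works.
No assignment satisfies every clause.

No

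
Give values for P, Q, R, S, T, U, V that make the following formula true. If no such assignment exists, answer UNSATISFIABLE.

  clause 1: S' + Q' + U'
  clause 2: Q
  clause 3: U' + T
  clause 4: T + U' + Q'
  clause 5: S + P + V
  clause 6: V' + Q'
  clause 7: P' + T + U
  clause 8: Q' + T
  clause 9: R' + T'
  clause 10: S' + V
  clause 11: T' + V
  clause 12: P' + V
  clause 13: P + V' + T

UNSATISFIABLE

Unit clause (Q) forces Q = 1.
Unit clause (V') forces V = 0.
Unit clause (T) forces T = 1.
But (T') is also a unit clause — contradiction.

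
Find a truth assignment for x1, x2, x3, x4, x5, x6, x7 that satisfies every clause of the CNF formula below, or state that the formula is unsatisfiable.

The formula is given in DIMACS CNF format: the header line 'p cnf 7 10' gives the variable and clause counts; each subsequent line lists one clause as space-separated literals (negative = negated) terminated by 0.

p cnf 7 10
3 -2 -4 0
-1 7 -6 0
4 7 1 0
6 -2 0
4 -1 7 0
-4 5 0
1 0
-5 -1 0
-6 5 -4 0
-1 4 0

UNSATISFIABLE

(x1) alone gives x1 = True.
(¬x5) alone gives x5 = False.
(¬x4) alone gives x4 = False.
But (x4) is also a unit clause — contradiction.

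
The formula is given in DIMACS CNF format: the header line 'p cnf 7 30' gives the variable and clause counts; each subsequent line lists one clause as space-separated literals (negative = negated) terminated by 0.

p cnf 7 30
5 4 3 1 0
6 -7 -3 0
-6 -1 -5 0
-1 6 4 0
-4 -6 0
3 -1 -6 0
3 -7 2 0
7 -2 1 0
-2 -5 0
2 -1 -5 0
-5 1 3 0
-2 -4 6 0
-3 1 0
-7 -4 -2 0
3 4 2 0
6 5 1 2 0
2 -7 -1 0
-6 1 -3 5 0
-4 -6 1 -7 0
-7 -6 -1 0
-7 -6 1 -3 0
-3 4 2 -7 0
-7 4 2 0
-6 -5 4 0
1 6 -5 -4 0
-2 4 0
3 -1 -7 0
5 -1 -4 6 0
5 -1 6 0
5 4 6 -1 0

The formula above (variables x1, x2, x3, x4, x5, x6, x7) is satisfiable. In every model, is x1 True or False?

True

Suppose x1 = False.
The clause (¬x3) is unit, so x3 = False.
The clause (¬x5) is unit, so x5 = False.
The clause (x4) is unit, so x4 = True.
The clause (¬x6) is unit, so x6 = False.
The clause (¬x2) is unit, so x2 = False.
But (x2) is also a unit clause — contradiction.
So every satisfying assignment has x1 = True.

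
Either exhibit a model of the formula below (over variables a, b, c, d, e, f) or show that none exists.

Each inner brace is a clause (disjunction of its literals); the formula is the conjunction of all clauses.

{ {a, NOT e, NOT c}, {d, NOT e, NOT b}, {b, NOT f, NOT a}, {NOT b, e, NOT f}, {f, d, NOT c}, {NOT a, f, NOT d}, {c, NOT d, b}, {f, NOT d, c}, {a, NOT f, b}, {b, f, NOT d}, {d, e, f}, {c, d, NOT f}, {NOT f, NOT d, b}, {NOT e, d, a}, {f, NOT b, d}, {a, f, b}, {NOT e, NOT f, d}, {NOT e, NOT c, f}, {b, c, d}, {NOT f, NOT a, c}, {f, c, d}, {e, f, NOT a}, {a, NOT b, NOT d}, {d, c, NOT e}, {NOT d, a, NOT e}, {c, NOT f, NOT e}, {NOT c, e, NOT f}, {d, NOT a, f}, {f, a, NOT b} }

Case a = true:
Case b = true:
Case d = true:
The clause (f) is unit, so f = true.
The clause (e) is unit, so e = true.
The clause (c) is unit, so c = true.
Every clause now holds.

a=true; b=true; c=true; d=true; e=true; f=true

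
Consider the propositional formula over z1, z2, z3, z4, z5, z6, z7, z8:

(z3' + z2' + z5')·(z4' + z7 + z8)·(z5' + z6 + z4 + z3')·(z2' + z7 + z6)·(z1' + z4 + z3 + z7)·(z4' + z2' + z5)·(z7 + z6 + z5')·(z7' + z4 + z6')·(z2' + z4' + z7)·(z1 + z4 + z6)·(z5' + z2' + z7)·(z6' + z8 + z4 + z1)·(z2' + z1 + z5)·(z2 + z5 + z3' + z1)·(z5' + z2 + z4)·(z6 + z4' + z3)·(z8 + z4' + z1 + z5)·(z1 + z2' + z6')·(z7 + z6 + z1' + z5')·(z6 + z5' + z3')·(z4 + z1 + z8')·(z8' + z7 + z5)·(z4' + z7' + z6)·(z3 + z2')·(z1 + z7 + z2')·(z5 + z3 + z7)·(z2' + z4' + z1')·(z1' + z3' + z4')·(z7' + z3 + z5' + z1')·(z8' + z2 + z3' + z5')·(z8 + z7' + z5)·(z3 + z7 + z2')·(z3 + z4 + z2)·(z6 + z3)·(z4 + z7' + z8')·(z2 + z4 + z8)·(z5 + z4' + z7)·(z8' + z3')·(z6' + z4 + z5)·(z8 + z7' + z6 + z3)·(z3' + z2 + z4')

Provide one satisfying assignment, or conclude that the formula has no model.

Branch on z3: set z3 = 0.
(z2') alone gives z2 = 0.
(z4) alone gives z4 = 1.
(z6) alone gives z6 = 1.
Branch on z7: set z7 = 1.
Branch on z5: set z5 = 1.
(z1') alone gives z1 = 0.
No clause remains; z8 is free.

z1 ↦ 0,  z2 ↦ 0,  z3 ↦ 0,  z4 ↦ 1,  z5 ↦ 1,  z6 ↦ 1,  z7 ↦ 1,  z8 ↦ 0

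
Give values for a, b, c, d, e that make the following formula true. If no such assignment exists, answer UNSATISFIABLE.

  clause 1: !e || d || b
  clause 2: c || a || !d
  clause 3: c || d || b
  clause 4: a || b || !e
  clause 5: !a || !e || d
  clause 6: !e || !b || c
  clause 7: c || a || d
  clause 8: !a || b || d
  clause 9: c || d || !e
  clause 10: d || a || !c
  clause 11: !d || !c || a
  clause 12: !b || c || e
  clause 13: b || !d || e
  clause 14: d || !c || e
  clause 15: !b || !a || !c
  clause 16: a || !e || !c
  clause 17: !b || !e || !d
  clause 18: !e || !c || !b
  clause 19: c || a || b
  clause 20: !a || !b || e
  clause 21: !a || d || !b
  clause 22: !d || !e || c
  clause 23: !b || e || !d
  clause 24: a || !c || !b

Try e = true.
Try d = true.
From the singleton clause (!b), b = false.
From the singleton clause (a), a = true.
From the singleton clause (c), c = true.
All clauses are satisfied.

a: true,  b: false,  c: true,  d: true,  e: true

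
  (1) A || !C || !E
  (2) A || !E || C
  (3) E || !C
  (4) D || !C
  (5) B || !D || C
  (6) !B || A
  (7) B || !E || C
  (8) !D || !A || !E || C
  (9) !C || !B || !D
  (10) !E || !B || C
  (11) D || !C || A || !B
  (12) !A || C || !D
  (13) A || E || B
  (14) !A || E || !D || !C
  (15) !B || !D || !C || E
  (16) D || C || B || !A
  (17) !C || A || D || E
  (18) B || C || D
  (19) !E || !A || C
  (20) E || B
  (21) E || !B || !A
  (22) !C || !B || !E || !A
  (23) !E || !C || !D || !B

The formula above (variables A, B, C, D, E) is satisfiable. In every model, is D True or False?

True

Suppose D = false.
Unit clause (!C) forces C = false.
Unit clause (B) forces B = true.
Unit clause (A) forces A = true.
Unit clause (!E) forces E = false.
Now (E) is unsatisfied and unit — conflict.
So every satisfying assignment has D = True.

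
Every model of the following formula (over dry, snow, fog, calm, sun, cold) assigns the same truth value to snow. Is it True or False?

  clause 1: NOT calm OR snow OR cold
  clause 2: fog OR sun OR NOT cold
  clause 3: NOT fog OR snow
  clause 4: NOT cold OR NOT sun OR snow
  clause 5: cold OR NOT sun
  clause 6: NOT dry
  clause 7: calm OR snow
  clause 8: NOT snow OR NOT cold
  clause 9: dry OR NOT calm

True

Suppose snow = false.
Unit clause (NOT fog) forces fog = false.
Unit clause (NOT dry) forces dry = false.
Unit clause (calm) forces calm = true.
That conflicts with the unit clause (NOT calm).
So every satisfying assignment has snow = True.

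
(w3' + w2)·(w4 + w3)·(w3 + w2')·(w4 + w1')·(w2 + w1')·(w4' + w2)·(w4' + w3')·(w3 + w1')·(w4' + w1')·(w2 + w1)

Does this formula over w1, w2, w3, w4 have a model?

Try w3 = 1.
Unit clause (w2) forces w2 = 1.
Unit clause (w4') forces w4 = 0.
Unit clause (w1') forces w1 = 0.
All clauses are satisfied.
A satisfying assignment: w1: 0; w2: 1; w3: 1; w4: 0.

Yes, satisfiable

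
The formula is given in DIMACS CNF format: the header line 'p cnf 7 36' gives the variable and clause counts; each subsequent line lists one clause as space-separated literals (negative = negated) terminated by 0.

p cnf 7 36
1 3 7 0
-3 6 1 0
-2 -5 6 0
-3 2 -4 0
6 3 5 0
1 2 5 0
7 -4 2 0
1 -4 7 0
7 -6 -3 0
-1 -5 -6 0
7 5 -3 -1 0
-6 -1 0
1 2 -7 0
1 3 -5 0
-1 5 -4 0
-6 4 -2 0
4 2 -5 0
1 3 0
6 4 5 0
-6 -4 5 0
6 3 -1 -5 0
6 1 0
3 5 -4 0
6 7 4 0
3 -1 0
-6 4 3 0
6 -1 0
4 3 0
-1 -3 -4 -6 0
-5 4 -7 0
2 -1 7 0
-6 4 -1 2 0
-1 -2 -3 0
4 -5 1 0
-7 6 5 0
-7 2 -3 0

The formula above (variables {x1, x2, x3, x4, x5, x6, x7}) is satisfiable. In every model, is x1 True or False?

False

Suppose x1 = True.
Unit clause (¬x6) forces x6 = False.
Now (x6) is unsatisfied and unit — conflict.
So every satisfying assignment has x1 = False.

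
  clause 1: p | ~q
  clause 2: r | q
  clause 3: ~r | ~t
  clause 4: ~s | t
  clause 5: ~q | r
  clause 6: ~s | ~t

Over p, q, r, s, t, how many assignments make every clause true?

There are 2^5 = 32 truth assignments over (p, q, r, s, t).
Split on p. With p = 1, the clauses containing p are satisfied and ~p drops from the rest; 2 of the 2^4 = 16 assignments to the other variables satisfy what remains.
With p = 0, by the same count on the reduced clause set, 1 assignment works.
Total: 2 + 1 = 3.

3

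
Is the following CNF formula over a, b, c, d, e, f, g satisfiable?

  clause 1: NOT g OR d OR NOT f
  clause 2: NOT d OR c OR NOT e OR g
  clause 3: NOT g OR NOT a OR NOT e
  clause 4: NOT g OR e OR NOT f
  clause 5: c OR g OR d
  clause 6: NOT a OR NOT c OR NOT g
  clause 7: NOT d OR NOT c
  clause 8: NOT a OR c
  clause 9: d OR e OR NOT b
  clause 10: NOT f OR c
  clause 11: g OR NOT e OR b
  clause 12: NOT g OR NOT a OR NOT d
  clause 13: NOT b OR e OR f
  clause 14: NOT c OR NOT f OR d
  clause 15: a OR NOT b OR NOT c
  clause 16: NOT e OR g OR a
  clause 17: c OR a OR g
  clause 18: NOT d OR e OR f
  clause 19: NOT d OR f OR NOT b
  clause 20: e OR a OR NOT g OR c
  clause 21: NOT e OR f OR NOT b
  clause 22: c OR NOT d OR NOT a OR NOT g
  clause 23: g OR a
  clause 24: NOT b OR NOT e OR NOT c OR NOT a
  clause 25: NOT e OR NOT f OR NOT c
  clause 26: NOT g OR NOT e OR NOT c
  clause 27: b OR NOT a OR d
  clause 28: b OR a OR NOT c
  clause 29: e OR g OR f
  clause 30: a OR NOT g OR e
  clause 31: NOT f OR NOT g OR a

Branch on d: set d = false.
Branch on g: set g = true.
Unit clause (NOT f) forces f = false.
Branch on a: set a = false.
Unit clause (e) forces e = true.
Unit clause (NOT b) forces b = false.
Unit clause (NOT c) forces c = false.
This assignment satisfies each clause.
A satisfying assignment: a=false, b=false, c=false, d=false, e=true, f=false, g=true.

Yes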